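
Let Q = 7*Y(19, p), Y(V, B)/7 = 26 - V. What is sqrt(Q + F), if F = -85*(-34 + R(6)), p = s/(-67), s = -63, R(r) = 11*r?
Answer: I*sqrt(2377) ≈ 48.755*I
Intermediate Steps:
p = 63/67 (p = -63/(-67) = -63*(-1/67) = 63/67 ≈ 0.94030)
Y(V, B) = 182 - 7*V (Y(V, B) = 7*(26 - V) = 182 - 7*V)
F = -2720 (F = -85*(-34 + 11*6) = -85*(-34 + 66) = -85*32 = -2720)
Q = 343 (Q = 7*(182 - 7*19) = 7*(182 - 133) = 7*49 = 343)
sqrt(Q + F) = sqrt(343 - 2720) = sqrt(-2377) = I*sqrt(2377)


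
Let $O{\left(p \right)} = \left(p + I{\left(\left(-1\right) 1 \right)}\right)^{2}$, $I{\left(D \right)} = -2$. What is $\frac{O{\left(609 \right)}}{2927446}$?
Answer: $\frac{368449}{2927446} \approx 0.12586$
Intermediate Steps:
$O{\left(p \right)} = \left(-2 + p\right)^{2}$ ($O{\left(p \right)} = \left(p - 2\right)^{2} = \left(-2 + p\right)^{2}$)
$\frac{O{\left(609 \right)}}{2927446} = \frac{\left(-2 + 609\right)^{2}}{2927446} = 607^{2} \cdot \frac{1}{2927446} = 368449 \cdot \frac{1}{2927446} = \frac{368449}{2927446}$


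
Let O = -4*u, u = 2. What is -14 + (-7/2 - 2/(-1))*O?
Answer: -2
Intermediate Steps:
O = -8 (O = -4*2 = -8)
-14 + (-7/2 - 2/(-1))*O = -14 + (-7/2 - 2/(-1))*(-8) = -14 + (-7*1/2 - 2*(-1))*(-8) = -14 + (-7/2 + 2)*(-8) = -14 - 3/2*(-8) = -14 + 12 = -2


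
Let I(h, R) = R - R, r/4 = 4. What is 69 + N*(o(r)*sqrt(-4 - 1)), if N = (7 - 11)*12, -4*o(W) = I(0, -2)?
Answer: 69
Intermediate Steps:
r = 16 (r = 4*4 = 16)
I(h, R) = 0
o(W) = 0 (o(W) = -1/4*0 = 0)
N = -48 (N = -4*12 = -48)
69 + N*(o(r)*sqrt(-4 - 1)) = 69 - 0*sqrt(-4 - 1) = 69 - 0*sqrt(-5) = 69 - 0*I*sqrt(5) = 69 - 48*0 = 69 + 0 = 69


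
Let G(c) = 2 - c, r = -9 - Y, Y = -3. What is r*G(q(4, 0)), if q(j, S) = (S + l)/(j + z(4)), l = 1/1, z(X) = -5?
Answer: -18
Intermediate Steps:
l = 1
q(j, S) = (1 + S)/(-5 + j) (q(j, S) = (S + 1)/(j - 5) = (1 + S)/(-5 + j))
r = -6 (r = -9 - 1*(-3) = -9 + 3 = -6)
r*G(q(4, 0)) = -6*(2 - (1 + 0)/(-5 + 4)) = -6*(2 - 1/(-1)) = -6*(2 - (-1)) = -6*(2 - 1*(-1)) = -6*(2 + 1) = -6*3 = -18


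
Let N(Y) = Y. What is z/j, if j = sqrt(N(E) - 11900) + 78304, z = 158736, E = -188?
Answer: 1553707968/766441063 - 39684*I*sqrt(3022)/766441063 ≈ 2.0272 - 0.0028463*I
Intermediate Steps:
j = 78304 + 2*I*sqrt(3022) (j = sqrt(-188 - 11900) + 78304 = sqrt(-12088) + 78304 = 2*I*sqrt(3022) + 78304 = 78304 + 2*I*sqrt(3022) ≈ 78304.0 + 109.95*I)
z/j = 158736/(78304 + 2*I*sqrt(3022))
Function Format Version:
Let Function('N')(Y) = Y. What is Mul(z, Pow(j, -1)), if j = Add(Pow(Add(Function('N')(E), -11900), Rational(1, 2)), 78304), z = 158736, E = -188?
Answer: Add(Rational(1553707968, 766441063), Mul(Rational(-39684, 766441063), I, Pow(3022, Rational(1, 2)))) ≈ Add(2.0272, Mul(-0.0028463, I))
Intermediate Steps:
j = Add(78304, Mul(2, I, Pow(3022, Rational(1, 2)))) (j = Add(Pow(Add(-188, -11900), Rational(1, 2)), 78304) = Add(Pow(-12088, Rational(1, 2)), 78304) = Add(Mul(2, I, Pow(3022, Rational(1, 2))), 78304) = Add(78304, Mul(2, I, Pow(3022, Rational(1, 2)))) ≈ Add(78304., Mul(109.95, I)))
Mul(z, Pow(j, -1)) = Mul(158736, Pow(Add(78304, Mul(2, I, Pow(3022, Rational(1, 2)))), -1))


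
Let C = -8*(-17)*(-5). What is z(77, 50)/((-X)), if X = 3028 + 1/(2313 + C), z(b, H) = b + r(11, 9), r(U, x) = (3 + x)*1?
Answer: -145337/4944725 ≈ -0.029392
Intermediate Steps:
C = -680 (C = 136*(-5) = -680)
r(U, x) = 3 + x
z(b, H) = 12 + b (z(b, H) = b + (3 + 9) = b + 12 = 12 + b)
X = 4944725/1633 (X = 3028 + 1/(2313 - 680) = 3028 + 1/1633 = 4944725/1633 ≈ 3028.0)
z(77, 50)/((-X)) = (12 + 77)/((-1*4944725/1633)) = 89/(-4944725/1633) = 89*(-1633/4944725) = -145337/4944725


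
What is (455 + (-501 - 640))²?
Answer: 470596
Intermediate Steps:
(455 + (-501 - 640))² = (455 - 1141)² = (-686)² = 470596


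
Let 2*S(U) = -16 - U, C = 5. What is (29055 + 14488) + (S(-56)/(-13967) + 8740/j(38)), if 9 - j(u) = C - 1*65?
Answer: 1829802643/41901 ≈ 43670.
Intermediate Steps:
S(U) = -8 - U/2 (S(U) = (-16 - U)/2 = -8 - U/2)
j(u) = 69 (j(u) = 9 - (5 - 1*65) = 9 - (5 - 65) = 9 - 1*(-60) = 9 + 60 = 69)
(29055 + 14488) + (S(-56)/(-13967) + 8740/j(38)) = (29055 + 14488) + ((-8 - 1/2*(-56))/(-13967) + 8740/69) = 43543 + ((-8 + 28)*(-1/13967) + 8740*(1/69)) = 43543 + (20*(-1/13967) + 380/3) = 43543 + (-20/13967 + 380/3) = 43543 + 5307400/41901 = 1829802643/41901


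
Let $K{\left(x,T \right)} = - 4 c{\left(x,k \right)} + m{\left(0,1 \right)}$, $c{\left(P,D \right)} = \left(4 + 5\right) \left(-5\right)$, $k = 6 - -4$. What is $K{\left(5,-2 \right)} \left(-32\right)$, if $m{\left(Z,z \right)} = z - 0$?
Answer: $-5792$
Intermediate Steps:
$m{\left(Z,z \right)} = z$ ($m{\left(Z,z \right)} = z + 0 = z$)
$k = 10$ ($k = 6 + 4 = 10$)
$c{\left(P,D \right)} = -45$ ($c{\left(P,D \right)} = 9 \left(-5\right) = -45$)
$K{\left(x,T \right)} = 181$ ($K{\left(x,T \right)} = \left(-4\right) \left(-45\right) + 1 = 180 + 1 = 181$)
$K{\left(5,-2 \right)} \left(-32\right) = 181 \left(-32\right) = -5792$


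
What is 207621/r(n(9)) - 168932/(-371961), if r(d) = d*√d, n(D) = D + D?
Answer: 168932/371961 + 23069*√2/12 ≈ 2719.2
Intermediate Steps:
n(D) = 2*D
r(d) = d^(3/2)
207621/r(n(9)) - 168932/(-371961) = 207621/((2*9)^(3/2)) - 168932/(-371961) = 207621/(18^(3/2)) - 168932*(-1/371961) = 207621/((54*√2)) + 168932/371961 = 207621*(√2/108) + 168932/371961 = 23069*√2/12 + 168932/371961 = 168932/371961 + 23069*√2/12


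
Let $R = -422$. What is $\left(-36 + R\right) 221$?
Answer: $-101218$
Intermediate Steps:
$\left(-36 + R\right) 221 = \left(-36 - 422\right) 221 = \left(-458\right) 221 = -101218$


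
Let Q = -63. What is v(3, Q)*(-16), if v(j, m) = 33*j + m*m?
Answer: -65088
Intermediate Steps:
v(j, m) = m² + 33*j (v(j, m) = 33*j + m² = m² + 33*j)
v(3, Q)*(-16) = ((-63)² + 33*3)*(-16) = (3969 + 99)*(-16) = 4068*(-16) = -65088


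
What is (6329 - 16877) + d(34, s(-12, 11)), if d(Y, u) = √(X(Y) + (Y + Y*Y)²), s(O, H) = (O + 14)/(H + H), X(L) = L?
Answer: -10548 + √1416134 ≈ -9358.0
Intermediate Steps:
s(O, H) = (14 + O)/(2*H) (s(O, H) = (14 + O)/((2*H)) = (14 + O)*(1/(2*H)) = (14 + O)/(2*H))
d(Y, u) = √(Y + (Y + Y²)²) (d(Y, u) = √(Y + (Y + Y*Y)²) = √(Y + (Y + Y²)²))
(6329 - 16877) + d(34, s(-12, 11)) = (6329 - 16877) + √(34*(1 + 34*(1 + 34)²)) = -10548 + √(34*(1 + 34*35²)) = -10548 + √(34*(1 + 34*1225)) = -10548 + √(34*(1 + 41650)) = -10548 + √(34*41651) = -10548 + √1416134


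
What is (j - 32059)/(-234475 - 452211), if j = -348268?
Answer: 380327/686686 ≈ 0.55386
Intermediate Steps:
(j - 32059)/(-234475 - 452211) = (-348268 - 32059)/(-234475 - 452211) = -380327/(-686686) = -380327*(-1/686686) = 380327/686686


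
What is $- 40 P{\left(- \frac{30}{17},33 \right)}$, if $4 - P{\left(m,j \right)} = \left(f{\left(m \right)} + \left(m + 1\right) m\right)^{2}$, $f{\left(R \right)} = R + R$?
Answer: $\frac{2512640}{83521} \approx 30.084$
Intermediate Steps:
$f{\left(R \right)} = 2 R$
$P{\left(m,j \right)} = 4 - \left(2 m + m \left(1 + m\right)\right)^{2}$ ($P{\left(m,j \right)} = 4 - \left(2 m + \left(m + 1\right) m\right)^{2} = 4 - \left(2 m + \left(1 + m\right) m\right)^{2} = 4 - \left(2 m + m \left(1 + m\right)\right)^{2}$)
$- 40 P{\left(- \frac{30}{17},33 \right)} = - 40 \left(4 - \left(- \frac{30}{17}\right)^{2} \left(3 - \frac{30}{17}\right)^{2}\right) = - 40 \left(4 - \frac{900 \left(\frac{21}{17}\right)^{2}}{289}\right) = - 40 \left(4 - \frac{900}{289} \cdot \frac{441}{289}\right) = - 40 \left(4 - \frac{396900}{83521}\right) = \left(-40\right) \left(- \frac{62816}{83521}\right) = \frac{2512640}{83521}$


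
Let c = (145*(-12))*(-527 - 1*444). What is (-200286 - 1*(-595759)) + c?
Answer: 2085013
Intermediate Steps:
c = 1689540 (c = -1740*(-527 - 444) = -1740*(-971) = 1689540)
(-200286 - 1*(-595759)) + c = (-200286 - 1*(-595759)) + 1689540 = (-200286 + 595759) + 1689540 = 395473 + 1689540 = 2085013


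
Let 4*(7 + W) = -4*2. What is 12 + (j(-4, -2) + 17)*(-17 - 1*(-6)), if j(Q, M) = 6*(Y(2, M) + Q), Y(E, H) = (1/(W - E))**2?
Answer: 973/11 ≈ 88.455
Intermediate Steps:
W = -9 (W = -7 + (-4*2)/4 = -7 + (1/4)*(-8) = -7 - 2 = -9)
Y(E, H) = (-9 - E)**(-2) (Y(E, H) = (1/(-9 - E))**2 = (-9 - E)**(-2))
j(Q, M) = 6/121 + 6*Q (j(Q, M) = 6*((9 + 2)**(-2) + Q) = 6*(11**(-2) + Q) = 6*(1/121 + Q) = 6/121 + 6*Q)
12 + (j(-4, -2) + 17)*(-17 - 1*(-6)) = 12 + ((6/121 + 6*(-4)) + 17)*(-17 - 1*(-6)) = 12 + ((6/121 - 24) + 17)*(-17 + 6) = 12 + (-2898/121 + 17)*(-11) = 12 - 841/121*(-11) = 12 + 841/11 = 973/11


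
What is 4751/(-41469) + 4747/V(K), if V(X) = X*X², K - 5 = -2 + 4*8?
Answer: -6845782/1777983375 ≈ -0.0038503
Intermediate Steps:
K = 35 (K = 5 + (-2 + 4*8) = 5 + (-2 + 32) = 5 + 30 = 35)
V(X) = X³
4751/(-41469) + 4747/V(K) = 4751/(-41469) + 4747/(35³) = 4751*(-1/41469) + 4747/42875 = -4751/41469 + 4747*(1/42875) = -4751/41469 + 4747/42875 = -6845782/1777983375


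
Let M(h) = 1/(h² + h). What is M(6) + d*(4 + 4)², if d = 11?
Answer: 29569/42 ≈ 704.02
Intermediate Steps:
M(h) = 1/(h + h²)
M(6) + d*(4 + 4)² = 1/(6*(1 + 6)) + 11*(4 + 4)² = (⅙)/7 + 11*8² = (⅙)*(⅐) + 11*64 = 1/42 + 704 = 29569/42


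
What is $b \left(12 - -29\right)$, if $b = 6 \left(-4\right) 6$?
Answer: $-5904$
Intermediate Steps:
$b = -144$ ($b = \left(-24\right) 6 = -144$)
$b \left(12 - -29\right) = - 144 \left(12 - -29\right) = - 144 \left(12 + 29\right) = \left(-144\right) 41 = -5904$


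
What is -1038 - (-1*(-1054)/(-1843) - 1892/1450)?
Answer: -1384442022/1336175 ≈ -1036.1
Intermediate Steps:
-1038 - (-1*(-1054)/(-1843) - 1892/1450) = -1038 - (1054*(-1/1843) - 1892*1/1450) = -1038 - (-1054/1843 - 946/725) = -1038 - 1*(-2507628/1336175) = -1038 + 2507628/1336175 = -1384442022/1336175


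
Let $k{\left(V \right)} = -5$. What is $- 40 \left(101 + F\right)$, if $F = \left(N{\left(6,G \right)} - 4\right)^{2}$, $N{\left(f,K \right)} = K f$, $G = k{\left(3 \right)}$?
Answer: $-50280$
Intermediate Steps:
$G = -5$
$F = 1156$ ($F = \left(\left(-5\right) 6 - 4\right)^{2} = \left(-30 - 4\right)^{2} = \left(-34\right)^{2} = 1156$)
$- 40 \left(101 + F\right) = - 40 \left(101 + 1156\right) = \left(-40\right) 1257 = -50280$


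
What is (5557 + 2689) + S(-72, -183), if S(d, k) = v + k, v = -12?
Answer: 8051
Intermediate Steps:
S(d, k) = -12 + k
(5557 + 2689) + S(-72, -183) = (5557 + 2689) + (-12 - 183) = 8246 - 195 = 8051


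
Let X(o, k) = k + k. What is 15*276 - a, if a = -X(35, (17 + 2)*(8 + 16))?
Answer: 5052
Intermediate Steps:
X(o, k) = 2*k
a = -912 (a = -2*(17 + 2)*(8 + 16) = -2*19*24 = -2*456 = -1*912 = -912)
15*276 - a = 15*276 - 1*(-912) = 4140 + 912 = 5052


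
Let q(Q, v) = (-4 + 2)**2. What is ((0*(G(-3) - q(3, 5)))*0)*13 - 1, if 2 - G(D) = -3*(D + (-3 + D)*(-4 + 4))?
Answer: -1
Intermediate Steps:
q(Q, v) = 4 (q(Q, v) = (-2)**2 = 4)
G(D) = 2 + 3*D (G(D) = 2 - (-3)*(D + (-3 + D)*(-4 + 4)) = 2 - (-3)*(D + (-3 + D)*0) = 2 - (-3)*(D + 0) = 2 - (-3)*D = 2 + 3*D)
((0*(G(-3) - q(3, 5)))*0)*13 - 1 = ((0*((2 + 3*(-3)) - 1*4))*0)*13 - 1 = ((0*((2 - 9) - 4))*0)*13 - 1 = ((0*(-7 - 4))*0)*13 - 1 = ((0*(-11))*0)*13 - 1 = (0*0)*13 - 1 = 0*13 - 1 = 0 - 1 = -1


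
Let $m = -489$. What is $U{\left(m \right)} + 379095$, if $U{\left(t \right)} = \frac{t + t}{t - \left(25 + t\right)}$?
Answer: $\frac{9478353}{25} \approx 3.7913 \cdot 10^{5}$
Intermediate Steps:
$U{\left(t \right)} = - \frac{2 t}{25}$ ($U{\left(t \right)} = \frac{2 t}{-25} = 2 t \left(- \frac{1}{25}\right) = - \frac{2 t}{25}$)
$U{\left(m \right)} + 379095 = \left(- \frac{2}{25}\right) \left(-489\right) + 379095 = \frac{978}{25} + 379095 = \frac{9478353}{25}$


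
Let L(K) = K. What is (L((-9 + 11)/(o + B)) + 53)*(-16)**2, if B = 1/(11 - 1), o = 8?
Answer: 1104128/81 ≈ 13631.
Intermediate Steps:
B = 1/10 ≈ 0.10000
(L((-9 + 11)/(o + B)) + 53)*(-16)**2 = ((-9 + 11)/(8 + 1/10) + 53)*(-16)**2 = (2/(81/10) + 53)*256 = (2*(10/81) + 53)*256 = (20/81 + 53)*256 = (4313/81)*256 = 1104128/81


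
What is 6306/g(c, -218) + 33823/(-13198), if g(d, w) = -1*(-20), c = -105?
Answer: 10318766/32995 ≈ 312.74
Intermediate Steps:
g(d, w) = 20
6306/g(c, -218) + 33823/(-13198) = 6306/20 + 33823/(-13198) = 6306*(1/20) + 33823*(-1/13198) = 3153/10 - 33823/13198 = 10318766/32995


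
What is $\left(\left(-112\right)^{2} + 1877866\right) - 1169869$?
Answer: $720541$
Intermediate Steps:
$\left(\left(-112\right)^{2} + 1877866\right) - 1169869 = \left(12544 + 1877866\right) - 1169869 = 1890410 - 1169869 = 720541$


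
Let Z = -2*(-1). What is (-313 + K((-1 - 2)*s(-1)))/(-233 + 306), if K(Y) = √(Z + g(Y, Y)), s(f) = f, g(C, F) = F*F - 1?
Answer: -313/73 + √10/73 ≈ -4.2444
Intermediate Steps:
g(C, F) = -1 + F² (g(C, F) = F² - 1 = -1 + F²)
Z = 2
K(Y) = √(1 + Y²) (K(Y) = √(2 + (-1 + Y²)) = √(1 + Y²))
(-313 + K((-1 - 2)*s(-1)))/(-233 + 306) = (-313 + √(1 + ((-1 - 2)*(-1))²))/(-233 + 306) = (-313 + √(1 + (-3*(-1))²))/73 = (-313 + √(1 + 3²))*(1/73) = (-313 + √(1 + 9))*(1/73) = (-313 + √10)*(1/73) = -313/73 + √10/73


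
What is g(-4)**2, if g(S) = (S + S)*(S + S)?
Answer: 4096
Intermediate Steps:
g(S) = 4*S**2 (g(S) = (2*S)*(2*S) = 4*S**2)
g(-4)**2 = (4*(-4)**2)**2 = (4*16)**2 = 64**2 = 4096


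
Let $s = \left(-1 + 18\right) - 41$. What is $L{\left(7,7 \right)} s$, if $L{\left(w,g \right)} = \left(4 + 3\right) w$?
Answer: $-1176$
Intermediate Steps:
$s = -24$ ($s = 17 - 41 = -24$)
$L{\left(w,g \right)} = 7 w$
$L{\left(7,7 \right)} s = 7 \cdot 7 \left(-24\right) = 49 \left(-24\right) = -1176$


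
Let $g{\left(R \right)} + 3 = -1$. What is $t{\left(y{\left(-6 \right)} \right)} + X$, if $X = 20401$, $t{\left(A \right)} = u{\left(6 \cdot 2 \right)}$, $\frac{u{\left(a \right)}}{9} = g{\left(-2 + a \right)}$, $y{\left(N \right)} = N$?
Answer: $20365$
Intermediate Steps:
$g{\left(R \right)} = -4$ ($g{\left(R \right)} = -3 - 1 = -4$)
$u{\left(a \right)} = -36$ ($u{\left(a \right)} = 9 \left(-4\right) = -36$)
$t{\left(A \right)} = -36$
$t{\left(y{\left(-6 \right)} \right)} + X = -36 + 20401 = 20365$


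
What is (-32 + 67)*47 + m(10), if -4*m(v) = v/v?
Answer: 6579/4 ≈ 1644.8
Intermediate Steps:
m(v) = -¼ (m(v) = -v/(4*v) = -¼*1 = -¼)
(-32 + 67)*47 + m(10) = (-32 + 67)*47 - ¼ = 35*47 - ¼ = 1645 - ¼ = 6579/4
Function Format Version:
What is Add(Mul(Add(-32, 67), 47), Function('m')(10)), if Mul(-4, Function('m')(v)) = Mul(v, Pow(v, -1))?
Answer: Rational(6579, 4) ≈ 1644.8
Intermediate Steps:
Function('m')(v) = Rational(-1, 4) (Function('m')(v) = Mul(Rational(-1, 4), Mul(v, Pow(v, -1))) = Mul(Rational(-1, 4), 1) = Rational(-1, 4))
Add(Mul(Add(-32, 67), 47), Function('m')(10)) = Add(Mul(Add(-32, 67), 47), Rational(-1, 4)) = Add(Mul(35, 47), Rational(-1, 4)) = Add(1645, Rational(-1, 4)) = Rational(6579, 4)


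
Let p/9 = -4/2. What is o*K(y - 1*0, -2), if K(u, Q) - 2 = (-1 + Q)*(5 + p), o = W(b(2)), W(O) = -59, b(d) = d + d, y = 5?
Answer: -2419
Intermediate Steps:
b(d) = 2*d
o = -59
p = -18 (p = 9*(-4/2) = 9*(-4*1/2) = 9*(-2) = -18)
K(u, Q) = 15 - 13*Q (K(u, Q) = 2 + (-1 + Q)*(5 - 18) = 2 + (-1 + Q)*(-13) = 2 + (13 - 13*Q) = 15 - 13*Q)
o*K(y - 1*0, -2) = -59*(15 - 13*(-2)) = -59*(15 + 26) = -59*41 = -2419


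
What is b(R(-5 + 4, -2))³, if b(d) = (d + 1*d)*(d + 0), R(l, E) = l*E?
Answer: 512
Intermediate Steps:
R(l, E) = E*l
b(d) = 2*d² (b(d) = (d + d)*d = (2*d)*d = 2*d²)
b(R(-5 + 4, -2))³ = (2*(-2*(-5 + 4))²)³ = (2*(-2*(-1))²)³ = (2*2²)³ = (2*4)³ = 8³ = 512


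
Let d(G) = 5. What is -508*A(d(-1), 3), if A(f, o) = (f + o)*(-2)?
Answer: 8128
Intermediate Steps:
A(f, o) = -2*f - 2*o
-508*A(d(-1), 3) = -508*(-2*5 - 2*3) = -508*(-10 - 6) = -508*(-16) = 8128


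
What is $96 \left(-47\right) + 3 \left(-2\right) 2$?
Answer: $-4524$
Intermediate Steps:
$96 \left(-47\right) + 3 \left(-2\right) 2 = -4512 - 12 = -4524$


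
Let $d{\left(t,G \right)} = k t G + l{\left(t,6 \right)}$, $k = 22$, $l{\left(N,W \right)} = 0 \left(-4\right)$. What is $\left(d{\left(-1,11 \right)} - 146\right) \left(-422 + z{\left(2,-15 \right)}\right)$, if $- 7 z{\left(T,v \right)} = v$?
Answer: $\frac{1140332}{7} \approx 1.629 \cdot 10^{5}$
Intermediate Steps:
$z{\left(T,v \right)} = - \frac{v}{7}$
$l{\left(N,W \right)} = 0$
$d{\left(t,G \right)} = 22 G t$ ($d{\left(t,G \right)} = 22 t G + 0 = 22 G t + 0 = 22 G t$)
$\left(d{\left(-1,11 \right)} - 146\right) \left(-422 + z{\left(2,-15 \right)}\right) = \left(22 \cdot 11 \left(-1\right) - 146\right) \left(-422 - - \frac{15}{7}\right) = \left(-242 - 146\right) \left(-422 + \frac{15}{7}\right) = \left(-388\right) \left(- \frac{2939}{7}\right) = \frac{1140332}{7}$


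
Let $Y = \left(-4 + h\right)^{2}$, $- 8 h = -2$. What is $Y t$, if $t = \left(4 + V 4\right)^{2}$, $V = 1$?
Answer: $900$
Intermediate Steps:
$h = \frac{1}{4}$ ($h = \left(- \frac{1}{8}\right) \left(-2\right) = \frac{1}{4} \approx 0.25$)
$Y = \frac{225}{16}$ ($Y = \left(-4 + \frac{1}{4}\right)^{2} = \left(- \frac{15}{4}\right)^{2} = \frac{225}{16} \approx 14.063$)
$t = 64$ ($t = \left(4 + 1 \cdot 4\right)^{2} = \left(4 + 4\right)^{2} = 8^{2} = 64$)
$Y t = \frac{225}{16} \cdot 64 = 900$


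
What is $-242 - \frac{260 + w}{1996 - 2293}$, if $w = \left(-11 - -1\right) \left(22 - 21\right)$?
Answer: $- \frac{71624}{297} \approx -241.16$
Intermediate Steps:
$w = -10$ ($w = \left(-11 + 1\right) 1 = \left(-10\right) 1 = -10$)
$-242 - \frac{260 + w}{1996 - 2293} = -242 - \frac{260 - 10}{1996 - 2293} = -242 - \frac{250}{-297} = -242 - 250 \left(- \frac{1}{297}\right) = -242 - - \frac{250}{297} = -242 + \frac{250}{297} = - \frac{71624}{297}$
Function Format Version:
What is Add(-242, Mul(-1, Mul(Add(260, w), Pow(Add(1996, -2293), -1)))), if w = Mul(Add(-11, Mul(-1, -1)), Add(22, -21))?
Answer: Rational(-71624, 297) ≈ -241.16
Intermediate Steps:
w = -10 (w = Mul(Add(-11, 1), 1) = Mul(-10, 1) = -10)
Add(-242, Mul(-1, Mul(Add(260, w), Pow(Add(1996, -2293), -1)))) = Add(-242, Mul(-1, Mul(Add(260, -10), Pow(Add(1996, -2293), -1)))) = Add(-242, Mul(-1, Mul(250, Pow(-297, -1)))) = Add(-242, Mul(-1, Mul(250, Rational(-1, 297)))) = Add(-242, Mul(-1, Rational(-250, 297))) = Add(-242, Rational(250, 297)) = Rational(-71624, 297)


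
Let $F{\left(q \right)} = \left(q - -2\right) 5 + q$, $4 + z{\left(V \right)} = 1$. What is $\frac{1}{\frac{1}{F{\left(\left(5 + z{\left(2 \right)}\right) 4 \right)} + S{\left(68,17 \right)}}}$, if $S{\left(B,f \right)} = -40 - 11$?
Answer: $7$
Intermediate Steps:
$z{\left(V \right)} = -3$ ($z{\left(V \right)} = -4 + 1 = -3$)
$F{\left(q \right)} = 10 + 6 q$ ($F{\left(q \right)} = \left(q + 2\right) 5 + q = \left(2 + q\right) 5 + q = \left(10 + 5 q\right) + q = 10 + 6 q$)
$S{\left(B,f \right)} = -51$
$\frac{1}{\frac{1}{F{\left(\left(5 + z{\left(2 \right)}\right) 4 \right)} + S{\left(68,17 \right)}}} = \frac{1}{\frac{1}{\left(10 + 6 \left(5 - 3\right) 4\right) - 51}} = \frac{1}{\frac{1}{\left(10 + 6 \cdot 2 \cdot 4\right) - 51}} = \frac{1}{\frac{1}{\left(10 + 6 \cdot 8\right) - 51}} = \frac{1}{\frac{1}{\left(10 + 48\right) - 51}} = \frac{1}{\frac{1}{58 - 51}} = \frac{1}{\frac{1}{7}} = 7$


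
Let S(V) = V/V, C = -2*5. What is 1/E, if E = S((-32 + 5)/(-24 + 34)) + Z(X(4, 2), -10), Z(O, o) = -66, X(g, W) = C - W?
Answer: -1/65 ≈ -0.015385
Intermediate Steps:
C = -10
X(g, W) = -10 - W
S(V) = 1
E = -65 (E = 1 - 66 = -65)
1/E = 1/(-65) = -1/65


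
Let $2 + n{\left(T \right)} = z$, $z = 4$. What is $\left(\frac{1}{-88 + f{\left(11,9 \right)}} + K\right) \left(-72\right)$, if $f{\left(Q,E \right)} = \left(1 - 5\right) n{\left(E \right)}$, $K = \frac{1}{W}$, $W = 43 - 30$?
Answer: $- \frac{249}{52} \approx -4.7885$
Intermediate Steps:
$W = 13$ ($W = 43 - 30 = 13$)
$K = \frac{1}{13} \approx 0.076923$
$n{\left(T \right)} = 2$ ($n{\left(T \right)} = -2 + 4 = 2$)
$f{\left(Q,E \right)} = -8$ ($f{\left(Q,E \right)} = \left(1 - 5\right) 2 = \left(-4\right) 2 = -8$)
$\left(\frac{1}{-88 + f{\left(11,9 \right)}} + K\right) \left(-72\right) = \left(\frac{1}{-88 - 8} + \frac{1}{13}\right) \left(-72\right) = \left(\frac{1}{-96} + \frac{1}{13}\right) \left(-72\right) = \left(- \frac{1}{96} + \frac{1}{13}\right) \left(-72\right) = \frac{83}{1248} \left(-72\right) = - \frac{249}{52}$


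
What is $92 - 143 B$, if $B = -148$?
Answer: $21256$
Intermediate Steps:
$92 - 143 B = 92 - -21164 = 92 + 21164 = 21256$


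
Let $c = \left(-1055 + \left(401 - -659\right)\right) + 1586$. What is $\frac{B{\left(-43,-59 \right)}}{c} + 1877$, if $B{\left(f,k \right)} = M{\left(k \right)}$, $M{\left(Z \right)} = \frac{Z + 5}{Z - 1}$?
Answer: $\frac{29863079}{15910} \approx 1877.0$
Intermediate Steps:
$M{\left(Z \right)} = \frac{5 + Z}{-1 + Z}$
$B{\left(f,k \right)} = \frac{5 + k}{-1 + k}$
$c = 1591$ ($c = \left(-1055 + \left(401 + 659\right)\right) + 1586 = \left(-1055 + 1060\right) + 1586 = 5 + 1586 = 1591$)
$\frac{B{\left(-43,-59 \right)}}{c} + 1877 = \frac{\frac{1}{-1 - 59} \left(5 - 59\right)}{1591} + 1877 = \frac{1}{-60} \left(-54\right) \frac{1}{1591} + 1877 = \left(- \frac{1}{60}\right) \left(-54\right) \frac{1}{1591} + 1877 = \frac{9}{10} \cdot \frac{1}{1591} + 1877 = \frac{9}{15910} + 1877 = \frac{29863079}{15910}$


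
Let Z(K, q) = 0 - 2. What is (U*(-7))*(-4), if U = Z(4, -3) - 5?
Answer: -196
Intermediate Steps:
Z(K, q) = -2
U = -7 (U = -2 - 5 = -7)
(U*(-7))*(-4) = -7*(-7)*(-4) = 49*(-4) = -196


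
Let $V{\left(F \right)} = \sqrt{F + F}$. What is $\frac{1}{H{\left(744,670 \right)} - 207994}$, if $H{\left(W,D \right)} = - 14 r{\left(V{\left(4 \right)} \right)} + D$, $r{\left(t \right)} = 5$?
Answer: $- \frac{1}{207394} \approx -4.8217 \cdot 10^{-6}$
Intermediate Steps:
$V{\left(F \right)} = \sqrt{2} \sqrt{F}$ ($V{\left(F \right)} = \sqrt{2 F} = \sqrt{2} \sqrt{F}$)
$H{\left(W,D \right)} = -70 + D$ ($H{\left(W,D \right)} = \left(-14\right) 5 + D = -70 + D$)
$\frac{1}{H{\left(744,670 \right)} - 207994} = \frac{1}{\left(-70 + 670\right) - 207994} = \frac{1}{600 - 207994} = \frac{1}{-207394} = - \frac{1}{207394}$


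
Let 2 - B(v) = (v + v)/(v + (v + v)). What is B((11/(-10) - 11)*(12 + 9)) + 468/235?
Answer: 2344/705 ≈ 3.3248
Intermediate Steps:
B(v) = 4/3 (B(v) = 2 - (v + v)/(v + (v + v)) = 2 - 2*v/(v + 2*v) = 2 - 2*v/(3*v) = 2 - 2*v*1/(3*v) = 2 - 1*⅔ = 2 - ⅔ = 4/3)
B((11/(-10) - 11)*(12 + 9)) + 468/235 = 4/3 + 468/235 = 2344/705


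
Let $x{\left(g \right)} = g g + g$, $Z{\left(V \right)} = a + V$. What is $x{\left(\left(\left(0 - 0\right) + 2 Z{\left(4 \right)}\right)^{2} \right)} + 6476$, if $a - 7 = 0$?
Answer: $241216$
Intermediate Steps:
$a = 7$ ($a = 7 + 0 = 7$)
$Z{\left(V \right)} = 7 + V$
$x{\left(g \right)} = g + g^{2}$ ($x{\left(g \right)} = g^{2} + g = g + g^{2}$)
$x{\left(\left(\left(0 - 0\right) + 2 Z{\left(4 \right)}\right)^{2} \right)} + 6476 = \left(\left(0 - 0\right) + 2 \left(7 + 4\right)\right)^{2} \left(1 + \left(\left(0 - 0\right) + 2 \left(7 + 4\right)\right)^{2}\right) + 6476 = \left(\left(0 + 0\right) + 2 \cdot 11\right)^{2} \left(1 + \left(\left(0 + 0\right) + 2 \cdot 11\right)^{2}\right) + 6476 = \left(0 + 22\right)^{2} \left(1 + \left(0 + 22\right)^{2}\right) + 6476 = 22^{2} \left(1 + 22^{2}\right) + 6476 = 484 \left(1 + 484\right) + 6476 = 484 \cdot 485 + 6476 = 234740 + 6476 = 241216$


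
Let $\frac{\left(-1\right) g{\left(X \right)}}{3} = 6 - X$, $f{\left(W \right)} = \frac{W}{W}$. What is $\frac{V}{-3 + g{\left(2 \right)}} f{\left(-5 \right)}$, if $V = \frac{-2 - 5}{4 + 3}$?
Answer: $\frac{1}{15} \approx 0.066667$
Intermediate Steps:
$f{\left(W \right)} = 1$
$g{\left(X \right)} = -18 + 3 X$ ($g{\left(X \right)} = - 3 \left(6 - X\right) = -18 + 3 X$)
$V = -1$ ($V = - \frac{7}{7} = \left(-7\right) \frac{1}{7} = -1$)
$\frac{V}{-3 + g{\left(2 \right)}} f{\left(-5 \right)} = \frac{1}{-3 + \left(-18 + 3 \cdot 2\right)} \left(-1\right) 1 = \frac{1}{-3 + \left(-18 + 6\right)} \left(-1\right) 1 = \frac{1}{-3 - 12} \left(-1\right) 1 = \frac{1}{-15} \left(-1\right) 1 = \left(- \frac{1}{15}\right) \left(-1\right) 1 = \frac{1}{15} \cdot 1 = \frac{1}{15}$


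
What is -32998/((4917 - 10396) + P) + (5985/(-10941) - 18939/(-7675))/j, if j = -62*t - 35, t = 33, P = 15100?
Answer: -274658253568774/80058675776175 ≈ -3.4307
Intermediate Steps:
j = -2081 (j = -62*33 - 35 = -2046 - 35 = -2081)
-32998/((4917 - 10396) + P) + (5985/(-10941) - 18939/(-7675))/j = -32998/((4917 - 10396) + 15100) + (5985/(-10941) - 18939/(-7675))/(-2081) = -32998/(-5479 + 15100) + (5985*(-1/10941) - 18939*(-1/7675))*(-1/2081) = -32998/9621 + (-285/521 + 18939/7675)*(-1/2081) = -32998*1/9621 + (7679844/3998675)*(-1/2081) = -32998/9621 - 7679844/8321242675 = -274658253568774/80058675776175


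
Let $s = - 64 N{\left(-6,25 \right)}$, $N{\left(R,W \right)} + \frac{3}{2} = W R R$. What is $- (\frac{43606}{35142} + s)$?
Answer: $\frac{1010380981}{17571} \approx 57503.0$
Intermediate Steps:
$N{\left(R,W \right)} = - \frac{3}{2} + W R^{2}$ ($N{\left(R,W \right)} = - \frac{3}{2} + W R R = - \frac{3}{2} + R W R = - \frac{3}{2} + W R^{2}$)
$s = -57504$ ($s = - 64 \left(- \frac{3}{2} + 25 \left(-6\right)^{2}\right) = - 64 \left(- \frac{3}{2} + 25 \cdot 36\right) = - 64 \left(- \frac{3}{2} + 900\right) = \left(-64\right) \frac{1797}{2} = -57504$)
$- (\frac{43606}{35142} + s) = - (\frac{43606}{35142} - 57504) = - (43606 \cdot \frac{1}{35142} - 57504) = - (\frac{21803}{17571} - 57504) = \left(-1\right) \left(- \frac{1010380981}{17571}\right) = \frac{1010380981}{17571}$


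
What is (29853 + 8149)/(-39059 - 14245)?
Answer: -19001/26652 ≈ -0.71293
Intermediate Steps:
(29853 + 8149)/(-39059 - 14245) = 38002/(-53304) = 38002*(-1/53304) = -19001/26652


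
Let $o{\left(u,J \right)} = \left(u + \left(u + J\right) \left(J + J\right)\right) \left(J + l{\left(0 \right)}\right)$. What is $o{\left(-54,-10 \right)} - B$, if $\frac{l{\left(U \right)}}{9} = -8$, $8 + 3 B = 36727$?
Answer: $- \frac{338315}{3} \approx -1.1277 \cdot 10^{5}$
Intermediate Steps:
$B = \frac{36719}{3}$ ($B = - \frac{8}{3} + \frac{1}{3} \cdot 36727 = - \frac{8}{3} + \frac{36727}{3} = \frac{36719}{3} \approx 12240.0$)
$l{\left(U \right)} = -72$ ($l{\left(U \right)} = 9 \left(-8\right) = -72$)
$o{\left(u,J \right)} = \left(-72 + J\right) \left(u + 2 J \left(J + u\right)\right)$ ($o{\left(u,J \right)} = \left(u + \left(u + J\right) \left(J + J\right)\right) \left(J - 72\right) = \left(u + \left(J + u\right) 2 J\right) \left(-72 + J\right) = \left(u + 2 J \left(J + u\right)\right) \left(-72 + J\right) = \left(-72 + J\right) \left(u + 2 J \left(J + u\right)\right)$)
$o{\left(-54,-10 \right)} - B = \left(- 144 \left(-10\right)^{2} - -3888 + 2 \left(-10\right)^{3} - \left(-1430\right) \left(-54\right) + 2 \left(-54\right) \left(-10\right)^{2}\right) - \frac{36719}{3} = \left(\left(-144\right) 100 + 3888 + 2 \left(-1000\right) - 77220 + 2 \left(-54\right) 100\right) - \frac{36719}{3} = \left(-14400 + 3888 - 2000 - 77220 - 10800\right) - \frac{36719}{3} = -100532 - \frac{36719}{3} = - \frac{338315}{3}$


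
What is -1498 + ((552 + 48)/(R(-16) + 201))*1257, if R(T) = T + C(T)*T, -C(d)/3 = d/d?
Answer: 405166/233 ≈ 1738.9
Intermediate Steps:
C(d) = -3 (C(d) = -3*d/d = -3*1 = -3)
R(T) = -2*T (R(T) = T - 3*T = -2*T)
-1498 + ((552 + 48)/(R(-16) + 201))*1257 = -1498 + ((552 + 48)/(-2*(-16) + 201))*1257 = -1498 + (600/(32 + 201))*1257 = -1498 + (600/233)*1257 = -1498 + 754200/233 = 405166/233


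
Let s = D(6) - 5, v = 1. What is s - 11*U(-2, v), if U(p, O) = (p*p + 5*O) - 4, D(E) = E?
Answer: -54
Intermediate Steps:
U(p, O) = -4 + p² + 5*O (U(p, O) = (p² + 5*O) - 4 = -4 + p² + 5*O)
s = 1 (s = 6 - 5 = 1)
s - 11*U(-2, v) = 1 - 11*(-4 + (-2)² + 5*1) = 1 - 11*(-4 + 4 + 5) = 1 - 11*5 = 1 - 55 = -54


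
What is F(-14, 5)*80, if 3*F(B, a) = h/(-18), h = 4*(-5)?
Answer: 800/27 ≈ 29.630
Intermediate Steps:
h = -20
F(B, a) = 10/27 (F(B, a) = (-20/(-18))/3 = (-20*(-1/18))/3 = (1/3)*(10/9) = 10/27)
F(-14, 5)*80 = (10/27)*80 = 800/27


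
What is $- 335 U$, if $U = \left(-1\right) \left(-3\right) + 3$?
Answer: $-2010$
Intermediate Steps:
$U = 6$ ($U = 3 + 3 = 6$)
$- 335 U = \left(-335\right) 6 = -2010$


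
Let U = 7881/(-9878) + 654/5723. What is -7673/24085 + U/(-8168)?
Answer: -3542090032738981/11121289535346320 ≈ -0.31850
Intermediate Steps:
U = -38642751/56531794 (U = 7881*(-1/9878) + 654*(1/5723) = -7881/9878 + 654/5723 = -38642751/56531794 ≈ -0.68356)
-7673/24085 + U/(-8168) = -7673/24085 - 38642751/56531794/(-8168) = -7673*1/24085 - 38642751/56531794*(-1/8168) = -7673/24085 + 38642751/461751693392 = -3542090032738981/11121289535346320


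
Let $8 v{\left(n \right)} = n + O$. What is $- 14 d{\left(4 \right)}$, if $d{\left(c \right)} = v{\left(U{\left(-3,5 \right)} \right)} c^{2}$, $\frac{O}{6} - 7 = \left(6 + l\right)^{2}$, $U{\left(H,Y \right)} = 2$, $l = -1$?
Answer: $-5432$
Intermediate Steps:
$O = 192$ ($O = 42 + 6 \left(6 - 1\right)^{2} = 42 + 6 \cdot 5^{2} = 42 + 6 \cdot 25 = 42 + 150 = 192$)
$v{\left(n \right)} = 24 + \frac{n}{8}$ ($v{\left(n \right)} = \frac{n + 192}{8} = \frac{192 + n}{8} = 24 + \frac{n}{8}$)
$d{\left(c \right)} = \frac{97 c^{2}}{4}$ ($d{\left(c \right)} = \left(24 + \frac{1}{8} \cdot 2\right) c^{2} = \left(24 + \frac{1}{4}\right) c^{2} = \frac{97 c^{2}}{4}$)
$- 14 d{\left(4 \right)} = - 14 \frac{97 \cdot 4^{2}}{4} = - 14 \cdot \frac{97}{4} \cdot 16 = \left(-14\right) 388 = -5432$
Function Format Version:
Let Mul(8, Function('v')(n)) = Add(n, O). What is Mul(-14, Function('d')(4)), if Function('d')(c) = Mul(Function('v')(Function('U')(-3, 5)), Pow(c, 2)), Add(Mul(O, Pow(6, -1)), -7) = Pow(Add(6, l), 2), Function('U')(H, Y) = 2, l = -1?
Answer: -5432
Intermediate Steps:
O = 192 (O = Add(42, Mul(6, Pow(Add(6, -1), 2))) = Add(42, Mul(6, Pow(5, 2))) = Add(42, Mul(6, 25)) = Add(42, 150) = 192)
Function('v')(n) = Add(24, Mul(Rational(1, 8), n)) (Function('v')(n) = Mul(Rational(1, 8), Add(n, 192)) = Mul(Rational(1, 8), Add(192, n)) = Add(24, Mul(Rational(1, 8), n)))
Function('d')(c) = Mul(Rational(97, 4), Pow(c, 2)) (Function('d')(c) = Mul(Add(24, Mul(Rational(1, 8), 2)), Pow(c, 2)) = Mul(Add(24, Rational(1, 4)), Pow(c, 2)) = Mul(Rational(97, 4), Pow(c, 2)))
Mul(-14, Function('d')(4)) = Mul(-14, Mul(Rational(97, 4), Pow(4, 2))) = Mul(-14, Mul(Rational(97, 4), 16)) = Mul(-14, 388) = -5432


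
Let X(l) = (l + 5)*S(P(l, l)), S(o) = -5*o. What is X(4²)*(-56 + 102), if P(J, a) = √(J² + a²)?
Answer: -77280*√2 ≈ -1.0929e+5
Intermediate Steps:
X(l) = -5*√2*√(l²)*(5 + l) (X(l) = (l + 5)*(-5*√(l² + l²)) = (5 + l)*(-5*√2*√(l²)) = -5*√2*√(l²)*(5 + l))
X(4²)*(-56 + 102) = (5*√2*√((4²)²)*(-5 - 1*4²))*(-56 + 102) = (5*√2*√(16²)*(-5 - 1*16))*46 = (5*√2*√256*(-5 - 16))*46 = (5*√2*16*(-21))*46 = -1680*√2*46 = -77280*√2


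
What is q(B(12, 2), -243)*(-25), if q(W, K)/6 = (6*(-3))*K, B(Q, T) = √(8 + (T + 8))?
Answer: -656100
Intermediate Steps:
B(Q, T) = √(16 + T) (B(Q, T) = √(8 + (8 + T)) = √(16 + T))
q(W, K) = -108*K (q(W, K) = 6*((6*(-3))*K) = 6*(-18*K) = -108*K)
q(B(12, 2), -243)*(-25) = -108*(-243)*(-25) = 26244*(-25) = -656100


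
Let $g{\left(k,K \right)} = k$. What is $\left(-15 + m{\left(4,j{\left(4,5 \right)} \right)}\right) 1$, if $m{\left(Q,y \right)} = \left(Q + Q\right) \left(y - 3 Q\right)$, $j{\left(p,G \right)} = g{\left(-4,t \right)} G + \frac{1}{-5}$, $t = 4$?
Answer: $- \frac{1363}{5} \approx -272.6$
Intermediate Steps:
$j{\left(p,G \right)} = - \frac{1}{5} - 4 G$ ($j{\left(p,G \right)} = - 4 G + \frac{1}{-5} = - 4 G - \frac{1}{5} = - \frac{1}{5} - 4 G$)
$m{\left(Q,y \right)} = 2 Q \left(y - 3 Q\right)$
$\left(-15 + m{\left(4,j{\left(4,5 \right)} \right)}\right) 1 = \left(-15 + 2 \cdot 4 \left(\left(- \frac{1}{5} - 20\right) - 12\right)\right) 1 = \left(-15 + 2 \cdot 4 \left(- \frac{101}{5} - 12\right)\right) 1 = \left(-15 + 2 \cdot 4 \left(- \frac{161}{5}\right)\right) 1 = \left(-15 - \frac{1288}{5}\right) 1 = \left(- \frac{1363}{5}\right) 1 = - \frac{1363}{5}$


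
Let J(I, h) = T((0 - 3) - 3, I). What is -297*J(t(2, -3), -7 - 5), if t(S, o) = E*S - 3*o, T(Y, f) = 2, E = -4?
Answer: -594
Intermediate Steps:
t(S, o) = -4*S - 3*o
J(I, h) = 2
-297*J(t(2, -3), -7 - 5) = -297*2 = -594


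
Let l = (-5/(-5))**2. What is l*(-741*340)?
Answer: -251940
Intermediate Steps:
l = 1 (l = (-5*(-1/5))**2 = 1**2 = 1)
l*(-741*340) = 1*(-741*340) = 1*(-251940) = -251940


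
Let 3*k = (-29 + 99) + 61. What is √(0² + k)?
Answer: √393/3 ≈ 6.6081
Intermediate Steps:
k = 131/3 (k = ((-29 + 99) + 61)/3 = (70 + 61)/3 = (⅓)*131 = 131/3 ≈ 43.667)
√(0² + k) = √(0² + 131/3) = √(0 + 131/3) = √(131/3) = √393/3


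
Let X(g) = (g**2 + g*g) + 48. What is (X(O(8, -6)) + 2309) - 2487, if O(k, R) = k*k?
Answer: 8062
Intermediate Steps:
O(k, R) = k**2
X(g) = 48 + 2*g**2 (X(g) = (g**2 + g**2) + 48 = 2*g**2 + 48 = 48 + 2*g**2)
(X(O(8, -6)) + 2309) - 2487 = ((48 + 2*(8**2)**2) + 2309) - 2487 = ((48 + 2*64**2) + 2309) - 2487 = ((48 + 2*4096) + 2309) - 2487 = ((48 + 8192) + 2309) - 2487 = (8240 + 2309) - 2487 = 10549 - 2487 = 8062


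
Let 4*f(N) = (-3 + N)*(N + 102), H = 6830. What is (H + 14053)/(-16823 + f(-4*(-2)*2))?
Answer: -41766/32879 ≈ -1.2703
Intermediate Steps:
f(N) = (-3 + N)*(102 + N)/4 (f(N) = ((-3 + N)*(N + 102))/4 = ((-3 + N)*(102 + N))/4 = (-3 + N)*(102 + N)/4)
(H + 14053)/(-16823 + f(-4*(-2)*2)) = (6830 + 14053)/(-16823 + (-153/2 + (-4*(-2)*2)²/4 + 99*(-4*(-2)*2)/4)) = 20883/(-16823 + (-153/2 + (8*2)²/4 + 99*(8*2)/4)) = 20883/(-16823 + (-153/2 + (¼)*16² + (99/4)*16)) = 20883/(-16823 + (-153/2 + (¼)*256 + 396)) = 20883/(-16823 + (-153/2 + 64 + 396)) = 20883/(-16823 + 767/2) = 20883/(-32879/2) = 20883*(-2/32879) = -41766/32879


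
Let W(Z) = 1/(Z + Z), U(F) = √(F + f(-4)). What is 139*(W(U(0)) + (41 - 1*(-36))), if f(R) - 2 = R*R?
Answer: 10703 + 139*√2/12 ≈ 10719.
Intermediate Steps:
f(R) = 2 + R² (f(R) = 2 + R*R = 2 + R²)
U(F) = √(18 + F) (U(F) = √(F + (2 + (-4)²)) = √(F + (2 + 16)) = √(F + 18) = √(18 + F))
W(Z) = 1/(2*Z)
139*(W(U(0)) + (41 - 1*(-36))) = 139*(1/(2*(√(18 + 0))) + (41 - 1*(-36))) = 139*(1/(2*(√18)) + (41 + 36)) = 139*(1/(2*((3*√2))) + 77) = 139*((√2/6)/2 + 77) = 139*(√2/12 + 77) = 139*(77 + √2/12) = 10703 + 139*√2/12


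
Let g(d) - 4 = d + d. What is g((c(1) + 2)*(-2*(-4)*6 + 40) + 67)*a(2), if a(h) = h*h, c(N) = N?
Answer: 2664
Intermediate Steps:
a(h) = h**2
g(d) = 4 + 2*d (g(d) = 4 + (d + d) = 4 + 2*d)
g((c(1) + 2)*(-2*(-4)*6 + 40) + 67)*a(2) = (4 + 2*((1 + 2)*(-2*(-4)*6 + 40) + 67))*2**2 = (4 + 2*(3*(8*6 + 40) + 67))*4 = (4 + 2*(3*(48 + 40) + 67))*4 = (4 + 2*(3*88 + 67))*4 = (4 + 2*(264 + 67))*4 = (4 + 2*331)*4 = (4 + 662)*4 = 666*4 = 2664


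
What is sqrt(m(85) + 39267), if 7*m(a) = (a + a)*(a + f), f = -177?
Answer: sqrt(1814603)/7 ≈ 192.44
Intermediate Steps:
m(a) = 2*a*(-177 + a)/7 (m(a) = ((a + a)*(a - 177))/7 = ((2*a)*(-177 + a))/7 = (2*a*(-177 + a))/7 = 2*a*(-177 + a)/7)
sqrt(m(85) + 39267) = sqrt((2/7)*85*(-177 + 85) + 39267) = sqrt((2/7)*85*(-92) + 39267) = sqrt(-15640/7 + 39267) = sqrt(259229/7) = sqrt(1814603)/7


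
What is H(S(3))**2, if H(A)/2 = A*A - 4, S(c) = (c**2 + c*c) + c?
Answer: 763876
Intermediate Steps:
S(c) = c + 2*c**2 (S(c) = (c**2 + c**2) + c = 2*c**2 + c = c + 2*c**2)
H(A) = -8 + 2*A**2 (H(A) = 2*(A*A - 4) = 2*(A**2 - 4) = 2*(-4 + A**2) = -8 + 2*A**2)
H(S(3))**2 = (-8 + 2*(3*(1 + 2*3))**2)**2 = (-8 + 2*(3*(1 + 6))**2)**2 = (-8 + 2*(3*7)**2)**2 = (-8 + 2*21**2)**2 = (-8 + 2*441)**2 = (-8 + 882)**2 = 874**2 = 763876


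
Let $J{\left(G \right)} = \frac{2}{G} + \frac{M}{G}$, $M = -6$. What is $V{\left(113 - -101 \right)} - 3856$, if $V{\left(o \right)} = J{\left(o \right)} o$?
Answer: $-3860$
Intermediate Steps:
$J{\left(G \right)} = - \frac{4}{G}$ ($J{\left(G \right)} = \frac{2}{G} - \frac{6}{G} = - \frac{4}{G}$)
$V{\left(o \right)} = -4$ ($V{\left(o \right)} = - \frac{4}{o} o = -4$)
$V{\left(113 - -101 \right)} - 3856 = -4 - 3856 = -3860$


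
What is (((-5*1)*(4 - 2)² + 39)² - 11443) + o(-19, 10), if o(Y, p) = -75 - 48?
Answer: -11205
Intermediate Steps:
o(Y, p) = -123
(((-5*1)*(4 - 2)² + 39)² - 11443) + o(-19, 10) = (((-5*1)*(4 - 2)² + 39)² - 11443) - 123 = ((-5*2² + 39)² - 11443) - 123 = ((-5*4 + 39)² - 11443) - 123 = ((-20 + 39)² - 11443) - 123 = (19² - 11443) - 123 = (361 - 11443) - 123 = -11082 - 123 = -11205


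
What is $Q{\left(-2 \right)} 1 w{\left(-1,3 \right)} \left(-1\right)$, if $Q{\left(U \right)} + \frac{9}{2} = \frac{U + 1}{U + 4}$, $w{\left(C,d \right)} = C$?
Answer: $-5$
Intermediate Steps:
$Q{\left(U \right)} = - \frac{9}{2} + \frac{1 + U}{4 + U}$ ($Q{\left(U \right)} = - \frac{9}{2} + \frac{U + 1}{U + 4} = - \frac{9}{2} + \frac{1 + U}{4 + U}$)
$Q{\left(-2 \right)} 1 w{\left(-1,3 \right)} \left(-1\right) = \frac{-34 - -14}{2 \left(4 - 2\right)} 1 \left(-1\right) \left(-1\right) = \frac{-34 + 14}{2 \cdot 2} \left(\left(-1\right) \left(-1\right)\right) = \frac{1}{2} \cdot \frac{1}{2} \left(-20\right) 1 = \left(-5\right) 1 = -5$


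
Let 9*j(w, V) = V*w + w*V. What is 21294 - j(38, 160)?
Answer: 179486/9 ≈ 19943.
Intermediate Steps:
j(w, V) = 2*V*w/9 (j(w, V) = (V*w + w*V)/9 = (V*w + V*w)/9 = (2*V*w)/9 = 2*V*w/9)
21294 - j(38, 160) = 21294 - 2*160*38/9 = 21294 - 1*12160/9 = 21294 - 12160/9 = 179486/9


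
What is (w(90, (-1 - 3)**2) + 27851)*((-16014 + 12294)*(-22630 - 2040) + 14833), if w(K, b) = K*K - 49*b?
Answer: 3227881622911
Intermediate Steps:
w(K, b) = K**2 - 49*b
(w(90, (-1 - 3)**2) + 27851)*((-16014 + 12294)*(-22630 - 2040) + 14833) = ((90**2 - 49*(-1 - 3)**2) + 27851)*((-16014 + 12294)*(-22630 - 2040) + 14833) = ((8100 - 49*(-4)**2) + 27851)*(-3720*(-24670) + 14833) = ((8100 - 49*16) + 27851)*(91772400 + 14833) = ((8100 - 784) + 27851)*91787233 = (7316 + 27851)*91787233 = 35167*91787233 = 3227881622911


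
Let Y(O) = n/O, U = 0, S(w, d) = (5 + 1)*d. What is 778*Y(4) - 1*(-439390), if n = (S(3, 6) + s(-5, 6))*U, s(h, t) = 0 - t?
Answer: 439390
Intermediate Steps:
S(w, d) = 6*d
s(h, t) = -t
n = 0 (n = (6*6 - 1*6)*0 = (36 - 6)*0 = 30*0 = 0)
Y(O) = 0 (Y(O) = 0/O = 0)
778*Y(4) - 1*(-439390) = 778*0 - 1*(-439390) = 0 + 439390 = 439390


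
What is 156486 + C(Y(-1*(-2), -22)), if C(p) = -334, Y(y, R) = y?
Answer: 156152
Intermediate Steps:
156486 + C(Y(-1*(-2), -22)) = 156486 - 334 = 156152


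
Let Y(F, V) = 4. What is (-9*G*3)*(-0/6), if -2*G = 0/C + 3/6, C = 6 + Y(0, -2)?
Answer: 0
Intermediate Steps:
C = 10 (C = 6 + 4 = 10)
G = -¼ (G = -(0/10 + 3/6)/2 = -(0*(⅒) + 3*(⅙))/2 = -(0 + ½)/2 = -½*½ = -¼ ≈ -0.25000)
(-9*G*3)*(-0/6) = (-9*(-¼)*3)*(-0/6) = ((9/4)*3)*(-0/6) = 27*(-4*0)/4 = (27/4)*0 = 0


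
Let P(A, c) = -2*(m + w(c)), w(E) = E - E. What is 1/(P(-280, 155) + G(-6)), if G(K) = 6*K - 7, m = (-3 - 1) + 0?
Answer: -1/35 ≈ -0.028571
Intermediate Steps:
w(E) = 0
m = -4 (m = -4 + 0 = -4)
P(A, c) = 8 (P(A, c) = -2*(-4 + 0) = -2*(-4) = 8)
G(K) = -7 + 6*K
1/(P(-280, 155) + G(-6)) = 1/(8 + (-7 + 6*(-6))) = 1/(8 + (-7 - 36)) = 1/(8 - 43) = 1/(-35) = -1/35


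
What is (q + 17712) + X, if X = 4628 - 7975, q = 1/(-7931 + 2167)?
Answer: 82799859/5764 ≈ 14365.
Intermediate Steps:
q = -1/5764 (q = 1/(-5764) = -1/5764 ≈ -0.00017349)
X = -3347
(q + 17712) + X = (-1/5764 + 17712) - 3347 = 102091967/5764 - 3347 = 82799859/5764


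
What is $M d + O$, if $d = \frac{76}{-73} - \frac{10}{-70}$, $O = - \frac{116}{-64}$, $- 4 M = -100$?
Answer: $- \frac{168781}{8176} \approx -20.643$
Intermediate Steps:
$M = 25$ ($M = \left(- \frac{1}{4}\right) \left(-100\right) = 25$)
$O = \frac{29}{16}$ ($O = \left(-116\right) \left(- \frac{1}{64}\right) = \frac{29}{16} \approx 1.8125$)
$d = - \frac{459}{511}$ ($d = 76 \left(- \frac{1}{73}\right) - - \frac{1}{7} = - \frac{76}{73} + \frac{1}{7} = - \frac{459}{511} \approx -0.89824$)
$M d + O = 25 \left(- \frac{459}{511}\right) + \frac{29}{16} = - \frac{11475}{511} + \frac{29}{16} = - \frac{168781}{8176}$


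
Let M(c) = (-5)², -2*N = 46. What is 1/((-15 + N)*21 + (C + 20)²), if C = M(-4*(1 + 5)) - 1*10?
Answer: 1/427 ≈ 0.0023419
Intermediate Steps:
N = -23 (N = -½*46 = -23)
M(c) = 25
C = 15 (C = 25 - 1*10 = 25 - 10 = 15)
1/((-15 + N)*21 + (C + 20)²) = 1/((-15 - 23)*21 + (15 + 20)²) = 1/(-38*21 + 35²) = 1/(-798 + 1225) = 1/427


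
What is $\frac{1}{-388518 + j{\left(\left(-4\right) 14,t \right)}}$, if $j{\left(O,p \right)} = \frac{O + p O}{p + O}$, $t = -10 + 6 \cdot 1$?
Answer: $- \frac{5}{1942604} \approx -2.5739 \cdot 10^{-6}$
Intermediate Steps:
$t = -4$ ($t = -10 + 6 = -4$)
$j{\left(O,p \right)} = \frac{O + O p}{O + p}$
$\frac{1}{-388518 + j{\left(\left(-4\right) 14,t \right)}} = \frac{1}{-388518 + \frac{\left(-4\right) 14 \left(1 - 4\right)}{\left(-4\right) 14 - 4}} = \frac{1}{-388518 - 56 \frac{1}{-56 - 4} \left(-3\right)} = \frac{1}{-388518 - 56 \frac{1}{-60} \left(-3\right)} = \frac{1}{-388518 - \left(- \frac{14}{15}\right) \left(-3\right)} = \frac{1}{-388518 - \frac{14}{5}} = \frac{1}{- \frac{1942604}{5}} = - \frac{5}{1942604}$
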